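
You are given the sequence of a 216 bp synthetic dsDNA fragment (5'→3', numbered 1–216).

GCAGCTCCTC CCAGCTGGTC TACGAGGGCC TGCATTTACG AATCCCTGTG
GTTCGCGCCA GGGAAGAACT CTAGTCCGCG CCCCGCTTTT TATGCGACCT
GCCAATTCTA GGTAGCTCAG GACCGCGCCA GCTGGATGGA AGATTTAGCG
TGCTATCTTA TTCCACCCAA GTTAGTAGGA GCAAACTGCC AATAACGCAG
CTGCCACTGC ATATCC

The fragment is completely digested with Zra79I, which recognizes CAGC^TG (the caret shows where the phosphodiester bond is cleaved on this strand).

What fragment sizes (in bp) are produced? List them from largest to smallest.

117, 69, 15, 15 bp

Zra79I sites (CAGCTG) start at positions 12, 129, 198.
Zra79I cuts after base 4 of each site, so after positions 15, 132, 201.
Linear molecule, 3 cuts → 4 fragments:
  1–15 → 15 bp
  16–132 → 117 bp
  133–201 → 69 bp
  202–216 → 15 bp
Sorted largest to smallest: 117, 69, 15, 15 bp.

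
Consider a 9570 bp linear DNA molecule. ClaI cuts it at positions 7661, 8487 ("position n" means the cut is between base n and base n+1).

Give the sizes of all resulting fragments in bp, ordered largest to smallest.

7661, 1083, 826 bp

Linear molecule, 2 cuts → 3 fragments:
  7661 − 0 = 7661 bp
  8487 − 7661 = 826 bp
  9570 − 8487 = 1083 bp
Sorted largest to smallest: 7661, 1083, 826 bp.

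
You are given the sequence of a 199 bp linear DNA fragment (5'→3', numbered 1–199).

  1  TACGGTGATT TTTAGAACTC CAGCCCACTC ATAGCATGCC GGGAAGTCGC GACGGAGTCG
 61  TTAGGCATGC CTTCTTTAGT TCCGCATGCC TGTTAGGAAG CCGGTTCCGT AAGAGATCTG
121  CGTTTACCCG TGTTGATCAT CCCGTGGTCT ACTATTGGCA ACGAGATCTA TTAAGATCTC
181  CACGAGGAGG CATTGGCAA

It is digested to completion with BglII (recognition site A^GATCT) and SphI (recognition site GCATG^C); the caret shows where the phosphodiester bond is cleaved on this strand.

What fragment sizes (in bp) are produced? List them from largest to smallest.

50, 38, 31, 26, 25, 19, 10 bp

BglII sites (AGATCT) start at positions 114, 164, 174.
BglII cuts after the first base of each site, so after positions 114, 164, 174.
SphI sites (GCATGC) start at positions 34, 65, 84.
SphI cuts after base 5 of each site (before the last base), so after positions 38, 69, 88.
Combined cut positions: 38, 69, 88, 114, 164, 174.
Linear molecule, 6 cuts → 7 fragments:
  1–38 → 38 bp
  39–69 → 31 bp
  70–88 → 19 bp
  89–114 → 26 bp
  115–164 → 50 bp
  165–174 → 10 bp
  175–199 → 25 bp
Sorted largest to smallest: 50, 38, 31, 26, 25, 19, 10 bp.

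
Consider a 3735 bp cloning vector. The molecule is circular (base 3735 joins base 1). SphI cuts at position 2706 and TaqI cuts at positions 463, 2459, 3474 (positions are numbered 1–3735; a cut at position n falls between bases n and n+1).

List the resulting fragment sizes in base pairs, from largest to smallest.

1996, 768, 724, 247 bp

Combined cut positions (sorted): 463, 2459, 2706, 3474.
Circular molecule, 4 cuts → 4 fragments:
  2459 − 463 = 1996 bp
  2706 − 2459 = 247 bp
  3474 − 2706 = 768 bp
  wrap: 3735 − 3474 + 463 = 724 bp
Sorted largest to smallest: 1996, 768, 724, 247 bp.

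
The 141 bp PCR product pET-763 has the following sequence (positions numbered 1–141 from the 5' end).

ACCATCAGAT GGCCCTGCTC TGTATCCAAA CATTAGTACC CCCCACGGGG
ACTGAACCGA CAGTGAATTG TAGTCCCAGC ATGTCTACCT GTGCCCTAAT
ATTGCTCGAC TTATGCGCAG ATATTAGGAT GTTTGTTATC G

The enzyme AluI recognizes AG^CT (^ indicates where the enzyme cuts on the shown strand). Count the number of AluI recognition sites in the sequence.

No occurrence of AGCT is present in the sequence.
AluI does not cut: 0 sites.

0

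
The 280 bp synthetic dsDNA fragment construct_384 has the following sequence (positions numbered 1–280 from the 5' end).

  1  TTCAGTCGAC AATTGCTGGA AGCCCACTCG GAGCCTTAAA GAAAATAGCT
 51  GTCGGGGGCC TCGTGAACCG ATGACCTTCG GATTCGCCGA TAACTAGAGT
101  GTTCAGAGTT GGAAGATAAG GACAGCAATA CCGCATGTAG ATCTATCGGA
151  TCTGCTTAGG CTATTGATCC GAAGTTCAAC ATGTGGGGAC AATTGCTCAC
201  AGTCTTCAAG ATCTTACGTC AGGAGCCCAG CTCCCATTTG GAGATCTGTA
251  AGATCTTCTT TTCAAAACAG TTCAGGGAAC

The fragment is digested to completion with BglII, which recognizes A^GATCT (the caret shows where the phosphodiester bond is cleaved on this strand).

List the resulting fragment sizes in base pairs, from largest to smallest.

139, 70, 33, 29, 9 bp

BglII sites (AGATCT) start at positions 139, 209, 242, 251.
BglII cuts after the first base of each site, so after positions 139, 209, 242, 251.
Linear molecule, 4 cuts → 5 fragments:
  1–139 → 139 bp
  140–209 → 70 bp
  210–242 → 33 bp
  243–251 → 9 bp
  252–280 → 29 bp
Sorted largest to smallest: 139, 70, 33, 29, 9 bp.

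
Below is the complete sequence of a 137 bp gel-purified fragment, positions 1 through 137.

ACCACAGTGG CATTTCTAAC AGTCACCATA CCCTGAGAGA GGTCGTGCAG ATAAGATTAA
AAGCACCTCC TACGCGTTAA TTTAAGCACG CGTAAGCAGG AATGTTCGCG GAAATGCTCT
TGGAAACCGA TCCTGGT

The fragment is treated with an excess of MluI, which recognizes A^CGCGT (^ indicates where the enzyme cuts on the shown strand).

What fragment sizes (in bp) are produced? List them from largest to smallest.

MluI sites (ACGCGT) start at positions 72, 88.
MluI cuts after the first base of each site, so after positions 72, 88.
Linear molecule, 2 cuts → 3 fragments:
  1–72 → 72 bp
  73–88 → 16 bp
  89–137 → 49 bp
Sorted largest to smallest: 72, 49, 16 bp.

72, 49, 16 bp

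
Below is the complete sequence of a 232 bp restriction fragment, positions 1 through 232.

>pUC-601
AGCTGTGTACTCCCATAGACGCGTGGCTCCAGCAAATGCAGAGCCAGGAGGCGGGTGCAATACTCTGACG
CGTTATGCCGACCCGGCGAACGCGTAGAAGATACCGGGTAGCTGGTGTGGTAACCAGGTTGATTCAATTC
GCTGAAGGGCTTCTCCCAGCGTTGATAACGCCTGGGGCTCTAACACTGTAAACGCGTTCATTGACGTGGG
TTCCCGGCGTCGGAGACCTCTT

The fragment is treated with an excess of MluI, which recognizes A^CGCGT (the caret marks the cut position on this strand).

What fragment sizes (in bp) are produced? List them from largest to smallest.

MluI sites (ACGCGT) start at positions 19, 68, 90, 192.
MluI cuts after the first base of each site, so after positions 19, 68, 90, 192.
Linear molecule, 4 cuts → 5 fragments:
  1–19 → 19 bp
  20–68 → 49 bp
  69–90 → 22 bp
  91–192 → 102 bp
  193–232 → 40 bp
Sorted largest to smallest: 102, 49, 40, 22, 19 bp.

102, 49, 40, 22, 19 bp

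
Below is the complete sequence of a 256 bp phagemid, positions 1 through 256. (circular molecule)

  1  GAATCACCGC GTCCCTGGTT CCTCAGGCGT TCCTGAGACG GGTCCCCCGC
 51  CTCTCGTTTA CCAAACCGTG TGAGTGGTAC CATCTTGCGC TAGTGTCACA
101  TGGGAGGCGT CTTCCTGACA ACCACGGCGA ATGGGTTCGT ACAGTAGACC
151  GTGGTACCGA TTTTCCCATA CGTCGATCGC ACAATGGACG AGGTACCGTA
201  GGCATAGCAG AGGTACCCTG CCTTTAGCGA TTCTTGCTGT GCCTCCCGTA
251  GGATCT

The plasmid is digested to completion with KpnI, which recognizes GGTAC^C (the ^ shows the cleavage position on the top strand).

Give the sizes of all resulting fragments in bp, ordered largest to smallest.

KpnI sites (GGTACC) start at positions 76, 153, 192, 212.
KpnI cuts after base 5 of each site (before the last base), so after positions 80, 157, 196, 216.
Circular molecule, 4 cuts → 4 fragments:
  81–157 → 77 bp
  158–196 → 39 bp
  197–216 → 20 bp
  217–256 then 1–80 → 40 + 80 = 120 bp
Sorted largest to smallest: 120, 77, 39, 20 bp.

120, 77, 39, 20 bp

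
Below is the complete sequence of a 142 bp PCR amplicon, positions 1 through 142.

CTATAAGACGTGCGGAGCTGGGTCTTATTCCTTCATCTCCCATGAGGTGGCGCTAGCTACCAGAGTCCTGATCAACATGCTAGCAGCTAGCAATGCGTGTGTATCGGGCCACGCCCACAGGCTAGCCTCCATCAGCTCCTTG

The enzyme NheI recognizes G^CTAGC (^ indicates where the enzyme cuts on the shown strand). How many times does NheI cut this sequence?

4

GCTAGC occurs starting at positions 52, 79, 86, 121.
NheI cuts at 4 sites.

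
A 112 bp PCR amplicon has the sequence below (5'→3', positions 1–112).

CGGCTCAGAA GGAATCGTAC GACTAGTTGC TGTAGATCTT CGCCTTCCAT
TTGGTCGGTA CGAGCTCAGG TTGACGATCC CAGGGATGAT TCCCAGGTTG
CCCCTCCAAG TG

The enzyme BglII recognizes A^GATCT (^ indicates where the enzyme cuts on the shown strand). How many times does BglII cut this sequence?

AGATCT occurs starting at position 34.
BglII cuts at 1 site.

1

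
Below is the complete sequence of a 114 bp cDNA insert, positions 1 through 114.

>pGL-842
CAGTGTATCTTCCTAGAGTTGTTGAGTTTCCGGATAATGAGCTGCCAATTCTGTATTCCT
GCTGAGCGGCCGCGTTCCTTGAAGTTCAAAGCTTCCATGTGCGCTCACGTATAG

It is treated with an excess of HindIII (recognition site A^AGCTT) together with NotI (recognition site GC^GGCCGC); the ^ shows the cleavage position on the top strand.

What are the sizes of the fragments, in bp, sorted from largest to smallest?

67, 25, 22 bp

The HindIII site (AAGCTT) starts at position 89.
HindIII cuts after the first base of each site, so after position 89.
The NotI site (GCGGCCGC) starts at position 66.
NotI cuts after base 2 of each site, so after position 67.
Combined cut positions: 67, 89.
Linear molecule, 2 cuts → 3 fragments:
  1–67 → 67 bp
  68–89 → 22 bp
  90–114 → 25 bp
Sorted largest to smallest: 67, 25, 22 bp.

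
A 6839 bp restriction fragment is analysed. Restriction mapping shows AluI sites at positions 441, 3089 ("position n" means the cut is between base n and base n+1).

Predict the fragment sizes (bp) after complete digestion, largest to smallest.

Linear molecule, 2 cuts → 3 fragments:
  441 − 0 = 441 bp
  3089 − 441 = 2648 bp
  6839 − 3089 = 3750 bp
Sorted largest to smallest: 3750, 2648, 441 bp.

3750, 2648, 441 bp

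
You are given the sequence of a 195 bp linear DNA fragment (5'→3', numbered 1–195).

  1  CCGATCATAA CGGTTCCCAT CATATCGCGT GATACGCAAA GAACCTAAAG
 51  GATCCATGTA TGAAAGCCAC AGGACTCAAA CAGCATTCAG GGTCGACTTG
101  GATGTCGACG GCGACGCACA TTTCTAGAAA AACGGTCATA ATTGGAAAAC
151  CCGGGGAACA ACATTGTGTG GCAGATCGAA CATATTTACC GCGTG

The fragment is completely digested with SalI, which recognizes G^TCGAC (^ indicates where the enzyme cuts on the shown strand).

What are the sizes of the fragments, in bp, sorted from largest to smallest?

SalI sites (GTCGAC) start at positions 92, 104.
SalI cuts after the first base of each site, so after positions 92, 104.
Linear molecule, 2 cuts → 3 fragments:
  1–92 → 92 bp
  93–104 → 12 bp
  105–195 → 91 bp
Sorted largest to smallest: 92, 91, 12 bp.

92, 91, 12 bp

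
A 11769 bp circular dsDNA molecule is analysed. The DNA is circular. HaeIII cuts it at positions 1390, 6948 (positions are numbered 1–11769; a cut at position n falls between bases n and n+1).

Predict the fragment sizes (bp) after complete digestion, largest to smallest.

6211, 5558 bp

Circular molecule, 2 cuts → 2 fragments:
  6948 − 1390 = 5558 bp
  wrap: 11769 − 6948 + 1390 = 6211 bp
Sorted largest to smallest: 6211, 5558 bp.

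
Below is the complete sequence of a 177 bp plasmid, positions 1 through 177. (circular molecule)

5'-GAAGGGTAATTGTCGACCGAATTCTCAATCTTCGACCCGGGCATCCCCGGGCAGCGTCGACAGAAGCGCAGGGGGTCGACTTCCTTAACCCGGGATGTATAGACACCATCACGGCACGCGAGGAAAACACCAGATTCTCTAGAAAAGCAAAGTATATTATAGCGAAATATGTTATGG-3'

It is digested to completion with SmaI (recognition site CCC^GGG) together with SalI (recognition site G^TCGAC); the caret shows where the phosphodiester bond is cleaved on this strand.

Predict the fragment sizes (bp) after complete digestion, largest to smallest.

SmaI sites (CCCGGG) start at positions 36, 46, 89.
SmaI cuts after base 3 of each site, so after positions 38, 48, 91.
SalI sites (GTCGAC) start at positions 12, 56, 75.
SalI cuts after the first base of each site, so after positions 12, 56, 75.
Combined cut positions: 12, 38, 48, 56, 75, 91.
Circular molecule, 6 cuts → 6 fragments:
  13–38 → 26 bp
  39–48 → 10 bp
  49–56 → 8 bp
  57–75 → 19 bp
  76–91 → 16 bp
  92–177 then 1–12 → 86 + 12 = 98 bp
Sorted largest to smallest: 98, 26, 19, 16, 10, 8 bp.

98, 26, 19, 16, 10, 8 bp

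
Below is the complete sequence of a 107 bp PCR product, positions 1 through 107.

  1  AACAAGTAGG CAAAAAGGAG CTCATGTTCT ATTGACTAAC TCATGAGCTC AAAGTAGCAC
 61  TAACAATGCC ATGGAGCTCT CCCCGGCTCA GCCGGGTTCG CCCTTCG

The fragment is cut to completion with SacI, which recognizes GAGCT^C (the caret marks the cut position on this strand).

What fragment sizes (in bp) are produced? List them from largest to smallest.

SacI sites (GAGCTC) start at positions 18, 45, 74.
SacI cuts after base 5 of each site (before the last base), so after positions 22, 49, 78.
Linear molecule, 3 cuts → 4 fragments:
  1–22 → 22 bp
  23–49 → 27 bp
  50–78 → 29 bp
  79–107 → 29 bp
Sorted largest to smallest: 29, 29, 27, 22 bp.

29, 29, 27, 22 bp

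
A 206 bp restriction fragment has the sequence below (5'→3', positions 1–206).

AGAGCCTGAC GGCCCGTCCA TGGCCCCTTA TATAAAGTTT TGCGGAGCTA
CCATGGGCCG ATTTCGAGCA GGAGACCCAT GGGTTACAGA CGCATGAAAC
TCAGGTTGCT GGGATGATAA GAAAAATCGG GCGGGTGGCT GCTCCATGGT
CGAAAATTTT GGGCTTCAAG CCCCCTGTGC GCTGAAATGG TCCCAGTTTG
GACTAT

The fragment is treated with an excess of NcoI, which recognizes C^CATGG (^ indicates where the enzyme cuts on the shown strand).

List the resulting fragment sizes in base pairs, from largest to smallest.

67, 62, 33, 26, 18 bp

NcoI sites (CCATGG) start at positions 18, 51, 77, 144.
NcoI cuts after the first base of each site, so after positions 18, 51, 77, 144.
Linear molecule, 4 cuts → 5 fragments:
  1–18 → 18 bp
  19–51 → 33 bp
  52–77 → 26 bp
  78–144 → 67 bp
  145–206 → 62 bp
Sorted largest to smallest: 67, 62, 33, 26, 18 bp.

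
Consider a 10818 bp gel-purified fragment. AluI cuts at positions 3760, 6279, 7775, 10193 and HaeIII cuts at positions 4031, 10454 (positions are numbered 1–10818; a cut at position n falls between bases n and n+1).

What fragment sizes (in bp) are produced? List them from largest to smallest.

3760, 2418, 2248, 1496, 364, 271, 261 bp

Combined cut positions (sorted): 3760, 4031, 6279, 7775, 10193, 10454.
Linear molecule, 6 cuts → 7 fragments:
  3760 − 0 = 3760 bp
  4031 − 3760 = 271 bp
  6279 − 4031 = 2248 bp
  7775 − 6279 = 1496 bp
  10193 − 7775 = 2418 bp
  10454 − 10193 = 261 bp
  10818 − 10454 = 364 bp
Sorted largest to smallest: 3760, 2418, 2248, 1496, 364, 271, 261 bp.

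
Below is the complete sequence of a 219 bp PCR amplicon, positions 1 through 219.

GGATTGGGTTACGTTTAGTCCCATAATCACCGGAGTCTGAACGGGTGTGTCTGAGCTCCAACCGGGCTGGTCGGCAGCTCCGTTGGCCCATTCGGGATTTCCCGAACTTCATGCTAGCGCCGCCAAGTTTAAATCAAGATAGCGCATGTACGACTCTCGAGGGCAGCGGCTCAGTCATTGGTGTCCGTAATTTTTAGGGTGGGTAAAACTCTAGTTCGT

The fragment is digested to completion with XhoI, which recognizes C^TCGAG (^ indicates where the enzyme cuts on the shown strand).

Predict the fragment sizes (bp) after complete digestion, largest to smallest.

156, 63 bp

The XhoI site (CTCGAG) starts at position 156.
XhoI cuts after the first base of each site, so after position 156.
Linear molecule, 1 cut → 2 fragments:
  1–156 → 156 bp
  157–219 → 63 bp
Sorted largest to smallest: 156, 63 bp.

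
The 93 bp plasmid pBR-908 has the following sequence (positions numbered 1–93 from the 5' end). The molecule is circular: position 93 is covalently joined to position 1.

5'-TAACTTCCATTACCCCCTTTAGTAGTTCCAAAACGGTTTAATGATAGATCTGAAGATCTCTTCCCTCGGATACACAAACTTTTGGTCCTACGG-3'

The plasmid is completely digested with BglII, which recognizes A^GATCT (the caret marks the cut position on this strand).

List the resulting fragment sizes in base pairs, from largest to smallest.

BglII sites (AGATCT) start at positions 46, 54.
BglII cuts after the first base of each site, so after positions 46, 54.
Circular molecule, 2 cuts → 2 fragments:
  47–54 → 8 bp
  55–93 then 1–46 → 39 + 46 = 85 bp
Sorted largest to smallest: 85, 8 bp.

85, 8 bp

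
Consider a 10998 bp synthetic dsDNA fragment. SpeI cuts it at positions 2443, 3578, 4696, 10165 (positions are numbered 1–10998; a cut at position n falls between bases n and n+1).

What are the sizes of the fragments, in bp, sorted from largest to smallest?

5469, 2443, 1135, 1118, 833 bp

Linear molecule, 4 cuts → 5 fragments:
  2443 − 0 = 2443 bp
  3578 − 2443 = 1135 bp
  4696 − 3578 = 1118 bp
  10165 − 4696 = 5469 bp
  10998 − 10165 = 833 bp
Sorted largest to smallest: 5469, 2443, 1135, 1118, 833 bp.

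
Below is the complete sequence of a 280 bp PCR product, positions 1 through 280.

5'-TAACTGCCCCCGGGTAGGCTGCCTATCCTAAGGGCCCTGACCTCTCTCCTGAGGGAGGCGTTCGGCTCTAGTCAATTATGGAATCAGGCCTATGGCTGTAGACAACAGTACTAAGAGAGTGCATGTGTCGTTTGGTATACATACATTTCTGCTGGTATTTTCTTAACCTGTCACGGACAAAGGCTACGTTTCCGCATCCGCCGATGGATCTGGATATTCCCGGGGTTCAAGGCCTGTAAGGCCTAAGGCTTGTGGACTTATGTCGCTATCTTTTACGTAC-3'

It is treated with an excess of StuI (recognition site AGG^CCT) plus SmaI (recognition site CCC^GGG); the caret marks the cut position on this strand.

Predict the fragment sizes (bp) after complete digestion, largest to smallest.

StuI sites (AGGCCT) start at positions 86, 230, 239.
StuI cuts after base 3 of each site, so after positions 88, 232, 241.
SmaI sites (CCCGGG) start at positions 9, 219.
SmaI cuts after base 3 of each site, so after positions 11, 221.
Combined cut positions: 11, 88, 221, 232, 241.
Linear molecule, 5 cuts → 6 fragments:
  1–11 → 11 bp
  12–88 → 77 bp
  89–221 → 133 bp
  222–232 → 11 bp
  233–241 → 9 bp
  242–280 → 39 bp
Sorted largest to smallest: 133, 77, 39, 11, 11, 9 bp.

133, 77, 39, 11, 11, 9 bp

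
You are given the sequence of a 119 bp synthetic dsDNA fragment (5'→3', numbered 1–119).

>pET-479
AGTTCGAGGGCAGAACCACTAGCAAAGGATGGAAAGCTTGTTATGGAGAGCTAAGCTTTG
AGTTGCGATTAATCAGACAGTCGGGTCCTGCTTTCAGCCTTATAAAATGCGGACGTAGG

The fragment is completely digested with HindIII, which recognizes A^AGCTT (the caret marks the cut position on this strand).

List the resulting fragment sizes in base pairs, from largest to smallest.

66, 34, 19 bp

HindIII sites (AAGCTT) start at positions 34, 53.
HindIII cuts after the first base of each site, so after positions 34, 53.
Linear molecule, 2 cuts → 3 fragments:
  1–34 → 34 bp
  35–53 → 19 bp
  54–119 → 66 bp
Sorted largest to smallest: 66, 34, 19 bp.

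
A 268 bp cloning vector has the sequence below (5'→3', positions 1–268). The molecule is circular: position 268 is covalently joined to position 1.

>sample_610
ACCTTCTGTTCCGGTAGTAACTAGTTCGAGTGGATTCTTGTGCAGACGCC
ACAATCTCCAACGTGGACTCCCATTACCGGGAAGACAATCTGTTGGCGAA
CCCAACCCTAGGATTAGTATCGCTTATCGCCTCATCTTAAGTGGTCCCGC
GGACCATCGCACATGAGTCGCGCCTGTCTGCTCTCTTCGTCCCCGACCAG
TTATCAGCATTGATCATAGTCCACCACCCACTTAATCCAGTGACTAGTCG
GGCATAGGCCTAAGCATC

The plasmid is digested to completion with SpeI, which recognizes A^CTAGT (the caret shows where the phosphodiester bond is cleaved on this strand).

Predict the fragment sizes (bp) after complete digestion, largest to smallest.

SpeI sites (ACTAGT) start at positions 20, 243.
SpeI cuts after the first base of each site, so after positions 20, 243.
Circular molecule, 2 cuts → 2 fragments:
  21–243 → 223 bp
  244–268 then 1–20 → 25 + 20 = 45 bp
Sorted largest to smallest: 223, 45 bp.

223, 45 bp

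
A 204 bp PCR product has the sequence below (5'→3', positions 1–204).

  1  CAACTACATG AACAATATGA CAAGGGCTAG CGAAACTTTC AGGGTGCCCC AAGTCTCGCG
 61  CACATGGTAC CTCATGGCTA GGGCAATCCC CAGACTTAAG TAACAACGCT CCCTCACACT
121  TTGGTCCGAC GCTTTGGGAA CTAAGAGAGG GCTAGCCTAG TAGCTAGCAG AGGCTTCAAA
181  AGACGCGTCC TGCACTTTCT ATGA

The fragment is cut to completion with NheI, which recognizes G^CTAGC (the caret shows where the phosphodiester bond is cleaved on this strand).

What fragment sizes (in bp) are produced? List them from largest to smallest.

125, 41, 26, 12 bp

NheI sites (GCTAGC) start at positions 26, 151, 163.
NheI cuts after the first base of each site, so after positions 26, 151, 163.
Linear molecule, 3 cuts → 4 fragments:
  1–26 → 26 bp
  27–151 → 125 bp
  152–163 → 12 bp
  164–204 → 41 bp
Sorted largest to smallest: 125, 41, 26, 12 bp.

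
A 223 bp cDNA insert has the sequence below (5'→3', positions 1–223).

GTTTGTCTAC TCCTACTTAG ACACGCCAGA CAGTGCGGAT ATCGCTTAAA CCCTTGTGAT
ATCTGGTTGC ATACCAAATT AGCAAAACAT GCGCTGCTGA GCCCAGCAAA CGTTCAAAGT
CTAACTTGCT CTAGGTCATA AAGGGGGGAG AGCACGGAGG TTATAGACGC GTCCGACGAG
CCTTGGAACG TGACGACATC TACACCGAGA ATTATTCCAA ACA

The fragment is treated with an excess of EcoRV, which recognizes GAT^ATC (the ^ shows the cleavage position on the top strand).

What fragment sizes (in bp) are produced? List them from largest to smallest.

163, 40, 20 bp

EcoRV sites (GATATC) start at positions 38, 58.
EcoRV cuts after base 3 of each site, so after positions 40, 60.
Linear molecule, 2 cuts → 3 fragments:
  1–40 → 40 bp
  41–60 → 20 bp
  61–223 → 163 bp
Sorted largest to smallest: 163, 40, 20 bp.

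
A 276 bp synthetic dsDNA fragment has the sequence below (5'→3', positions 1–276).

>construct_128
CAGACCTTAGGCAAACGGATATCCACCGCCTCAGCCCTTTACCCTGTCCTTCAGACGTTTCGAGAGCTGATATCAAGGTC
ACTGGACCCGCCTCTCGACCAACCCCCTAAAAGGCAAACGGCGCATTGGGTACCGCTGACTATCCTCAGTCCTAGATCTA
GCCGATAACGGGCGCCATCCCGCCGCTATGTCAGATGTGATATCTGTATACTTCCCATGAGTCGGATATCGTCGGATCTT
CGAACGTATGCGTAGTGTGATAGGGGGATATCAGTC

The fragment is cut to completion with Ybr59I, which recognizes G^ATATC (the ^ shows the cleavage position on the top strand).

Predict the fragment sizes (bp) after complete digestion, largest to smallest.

Ybr59I sites (GATATC) start at positions 18, 69, 199, 225, 267.
Ybr59I cuts after the first base of each site, so after positions 18, 69, 199, 225, 267.
Linear molecule, 5 cuts → 6 fragments:
  1–18 → 18 bp
  19–69 → 51 bp
  70–199 → 130 bp
  200–225 → 26 bp
  226–267 → 42 bp
  268–276 → 9 bp
Sorted largest to smallest: 130, 51, 42, 26, 18, 9 bp.

130, 51, 42, 26, 18, 9 bp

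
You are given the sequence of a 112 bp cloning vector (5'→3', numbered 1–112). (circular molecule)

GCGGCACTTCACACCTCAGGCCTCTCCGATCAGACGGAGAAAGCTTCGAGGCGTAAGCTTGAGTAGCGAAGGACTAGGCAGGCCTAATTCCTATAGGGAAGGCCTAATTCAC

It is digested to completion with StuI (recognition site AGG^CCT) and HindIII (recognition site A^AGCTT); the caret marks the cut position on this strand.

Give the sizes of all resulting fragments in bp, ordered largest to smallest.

StuI sites (AGGCCT) start at positions 18, 80, 100.
StuI cuts after base 3 of each site, so after positions 20, 82, 102.
HindIII sites (AAGCTT) start at positions 41, 55.
HindIII cuts after the first base of each site, so after positions 41, 55.
Combined cut positions: 20, 41, 55, 82, 102.
Circular molecule, 5 cuts → 5 fragments:
  21–41 → 21 bp
  42–55 → 14 bp
  56–82 → 27 bp
  83–102 → 20 bp
  103–112 then 1–20 → 10 + 20 = 30 bp
Sorted largest to smallest: 30, 27, 21, 20, 14 bp.

30, 27, 21, 20, 14 bp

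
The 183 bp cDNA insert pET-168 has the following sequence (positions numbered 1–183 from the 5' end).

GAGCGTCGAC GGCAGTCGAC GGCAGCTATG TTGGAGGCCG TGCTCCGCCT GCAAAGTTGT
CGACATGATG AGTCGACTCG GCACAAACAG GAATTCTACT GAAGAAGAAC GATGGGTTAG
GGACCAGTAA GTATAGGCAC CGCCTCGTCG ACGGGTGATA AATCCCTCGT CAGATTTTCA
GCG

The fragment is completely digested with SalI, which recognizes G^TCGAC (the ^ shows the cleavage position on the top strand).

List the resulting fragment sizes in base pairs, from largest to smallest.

75, 44, 36, 13, 10, 5 bp

SalI sites (GTCGAC) start at positions 5, 15, 59, 72, 147.
SalI cuts after the first base of each site, so after positions 5, 15, 59, 72, 147.
Linear molecule, 5 cuts → 6 fragments:
  1–5 → 5 bp
  6–15 → 10 bp
  16–59 → 44 bp
  60–72 → 13 bp
  73–147 → 75 bp
  148–183 → 36 bp
Sorted largest to smallest: 75, 44, 36, 13, 10, 5 bp.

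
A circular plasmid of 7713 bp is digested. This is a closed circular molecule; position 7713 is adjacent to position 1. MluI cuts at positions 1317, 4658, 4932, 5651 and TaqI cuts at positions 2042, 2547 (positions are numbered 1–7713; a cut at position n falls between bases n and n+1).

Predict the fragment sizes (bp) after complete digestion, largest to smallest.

3379, 2111, 725, 719, 505, 274 bp

Combined cut positions (sorted): 1317, 2042, 2547, 4658, 4932, 5651.
Circular molecule, 6 cuts → 6 fragments:
  2042 − 1317 = 725 bp
  2547 − 2042 = 505 bp
  4658 − 2547 = 2111 bp
  4932 − 4658 = 274 bp
  5651 − 4932 = 719 bp
  wrap: 7713 − 5651 + 1317 = 3379 bp
Sorted largest to smallest: 3379, 2111, 725, 719, 505, 274 bp.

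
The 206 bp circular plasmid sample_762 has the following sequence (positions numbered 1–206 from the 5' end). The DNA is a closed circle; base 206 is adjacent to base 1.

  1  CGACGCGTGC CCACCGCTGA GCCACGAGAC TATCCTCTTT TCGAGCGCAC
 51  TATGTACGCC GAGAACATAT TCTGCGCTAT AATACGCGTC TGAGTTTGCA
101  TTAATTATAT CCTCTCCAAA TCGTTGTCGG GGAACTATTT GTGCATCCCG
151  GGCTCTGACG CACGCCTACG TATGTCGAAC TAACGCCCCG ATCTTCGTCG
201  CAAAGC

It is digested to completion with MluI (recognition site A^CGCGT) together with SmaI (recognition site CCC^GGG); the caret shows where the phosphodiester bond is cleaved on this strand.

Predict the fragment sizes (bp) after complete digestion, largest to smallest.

MluI sites (ACGCGT) start at positions 3, 84.
MluI cuts after the first base of each site, so after positions 3, 84.
The SmaI site (CCCGGG) starts at position 147.
SmaI cuts after base 3 of each site, so after position 149.
Combined cut positions: 3, 84, 149.
Circular molecule, 3 cuts → 3 fragments:
  4–84 → 81 bp
  85–149 → 65 bp
  150–206 then 1–3 → 57 + 3 = 60 bp
Sorted largest to smallest: 81, 65, 60 bp.

81, 65, 60 bp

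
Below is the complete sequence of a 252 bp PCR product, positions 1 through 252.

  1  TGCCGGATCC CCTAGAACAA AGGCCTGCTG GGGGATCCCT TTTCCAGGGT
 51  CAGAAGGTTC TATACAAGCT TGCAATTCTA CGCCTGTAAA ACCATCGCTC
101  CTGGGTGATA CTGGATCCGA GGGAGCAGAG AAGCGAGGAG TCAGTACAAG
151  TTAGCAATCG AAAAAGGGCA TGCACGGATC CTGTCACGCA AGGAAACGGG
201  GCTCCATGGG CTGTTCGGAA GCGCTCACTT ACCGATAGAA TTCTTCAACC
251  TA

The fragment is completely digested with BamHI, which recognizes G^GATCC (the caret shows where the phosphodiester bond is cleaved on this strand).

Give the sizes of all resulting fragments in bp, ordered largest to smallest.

80, 76, 63, 28, 5 bp

BamHI sites (GGATCC) start at positions 5, 33, 113, 176.
BamHI cuts after the first base of each site, so after positions 5, 33, 113, 176.
Linear molecule, 4 cuts → 5 fragments:
  1–5 → 5 bp
  6–33 → 28 bp
  34–113 → 80 bp
  114–176 → 63 bp
  177–252 → 76 bp
Sorted largest to smallest: 80, 76, 63, 28, 5 bp.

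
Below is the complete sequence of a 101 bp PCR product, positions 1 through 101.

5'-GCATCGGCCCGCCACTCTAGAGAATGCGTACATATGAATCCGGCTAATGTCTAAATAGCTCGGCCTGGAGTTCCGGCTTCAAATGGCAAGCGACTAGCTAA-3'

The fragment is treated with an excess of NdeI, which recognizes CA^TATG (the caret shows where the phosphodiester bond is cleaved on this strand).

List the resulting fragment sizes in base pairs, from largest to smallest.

69, 32 bp

The NdeI site (CATATG) starts at position 31.
NdeI cuts after base 2 of each site, so after position 32.
Linear molecule, 1 cut → 2 fragments:
  1–32 → 32 bp
  33–101 → 69 bp
Sorted largest to smallest: 69, 32 bp.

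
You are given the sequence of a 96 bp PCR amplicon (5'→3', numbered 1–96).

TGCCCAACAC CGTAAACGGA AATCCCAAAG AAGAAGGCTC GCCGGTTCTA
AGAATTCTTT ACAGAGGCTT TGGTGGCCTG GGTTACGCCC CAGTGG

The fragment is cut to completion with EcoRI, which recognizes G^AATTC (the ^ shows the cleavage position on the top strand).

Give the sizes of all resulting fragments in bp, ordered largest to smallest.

The EcoRI site (GAATTC) starts at position 52.
EcoRI cuts after the first base of each site, so after position 52.
Linear molecule, 1 cut → 2 fragments:
  1–52 → 52 bp
  53–96 → 44 bp
Sorted largest to smallest: 52, 44 bp.

52, 44 bp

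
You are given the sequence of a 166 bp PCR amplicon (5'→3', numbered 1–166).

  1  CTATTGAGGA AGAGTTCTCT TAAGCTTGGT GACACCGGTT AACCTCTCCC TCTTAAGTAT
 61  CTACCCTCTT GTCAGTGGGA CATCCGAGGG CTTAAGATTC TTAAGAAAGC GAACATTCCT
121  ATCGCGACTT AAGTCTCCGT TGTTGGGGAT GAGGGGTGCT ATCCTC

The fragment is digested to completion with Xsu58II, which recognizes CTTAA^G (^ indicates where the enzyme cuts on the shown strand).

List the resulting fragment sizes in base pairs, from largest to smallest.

Xsu58II sites (CTTAAG) start at positions 19, 52, 91, 100, 128.
Xsu58II cuts after base 5 of each site (before the last base), so after positions 23, 56, 95, 104, 132.
Linear molecule, 5 cuts → 6 fragments:
  1–23 → 23 bp
  24–56 → 33 bp
  57–95 → 39 bp
  96–104 → 9 bp
  105–132 → 28 bp
  133–166 → 34 bp
Sorted largest to smallest: 39, 34, 33, 28, 23, 9 bp.

39, 34, 33, 28, 23, 9 bp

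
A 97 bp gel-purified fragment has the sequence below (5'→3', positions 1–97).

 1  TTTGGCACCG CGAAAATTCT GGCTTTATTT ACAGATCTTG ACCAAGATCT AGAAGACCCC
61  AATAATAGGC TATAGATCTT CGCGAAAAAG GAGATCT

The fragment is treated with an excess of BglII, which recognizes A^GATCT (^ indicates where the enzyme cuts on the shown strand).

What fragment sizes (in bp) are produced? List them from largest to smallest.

33, 29, 18, 12, 5 bp

BglII sites (AGATCT) start at positions 33, 45, 74, 92.
BglII cuts after the first base of each site, so after positions 33, 45, 74, 92.
Linear molecule, 4 cuts → 5 fragments:
  1–33 → 33 bp
  34–45 → 12 bp
  46–74 → 29 bp
  75–92 → 18 bp
  93–97 → 5 bp
Sorted largest to smallest: 33, 29, 18, 12, 5 bp.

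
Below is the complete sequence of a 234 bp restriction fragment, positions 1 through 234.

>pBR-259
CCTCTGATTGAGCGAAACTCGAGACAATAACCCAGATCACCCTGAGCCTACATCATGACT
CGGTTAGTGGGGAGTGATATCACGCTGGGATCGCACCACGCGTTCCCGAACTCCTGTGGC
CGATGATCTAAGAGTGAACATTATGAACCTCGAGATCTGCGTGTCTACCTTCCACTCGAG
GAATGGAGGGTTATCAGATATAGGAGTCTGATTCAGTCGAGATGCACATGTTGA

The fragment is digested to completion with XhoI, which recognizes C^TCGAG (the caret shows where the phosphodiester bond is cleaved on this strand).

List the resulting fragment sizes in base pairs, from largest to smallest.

XhoI sites (CTCGAG) start at positions 18, 149, 175.
XhoI cuts after the first base of each site, so after positions 18, 149, 175.
Linear molecule, 3 cuts → 4 fragments:
  1–18 → 18 bp
  19–149 → 131 bp
  150–175 → 26 bp
  176–234 → 59 bp
Sorted largest to smallest: 131, 59, 26, 18 bp.

131, 59, 26, 18 bp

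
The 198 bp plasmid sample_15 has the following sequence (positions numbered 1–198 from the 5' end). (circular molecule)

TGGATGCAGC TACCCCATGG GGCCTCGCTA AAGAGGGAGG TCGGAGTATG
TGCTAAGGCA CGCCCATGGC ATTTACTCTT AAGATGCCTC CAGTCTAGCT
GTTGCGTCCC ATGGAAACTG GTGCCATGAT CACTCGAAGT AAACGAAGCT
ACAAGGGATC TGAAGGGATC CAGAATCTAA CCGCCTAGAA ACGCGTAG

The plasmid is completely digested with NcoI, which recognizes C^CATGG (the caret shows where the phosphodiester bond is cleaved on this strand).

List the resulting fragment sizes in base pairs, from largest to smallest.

NcoI sites (CCATGG) start at positions 15, 64, 109.
NcoI cuts after the first base of each site, so after positions 15, 64, 109.
Circular molecule, 3 cuts → 3 fragments:
  16–64 → 49 bp
  65–109 → 45 bp
  110–198 then 1–15 → 89 + 15 = 104 bp
Sorted largest to smallest: 104, 49, 45 bp.

104, 49, 45 bp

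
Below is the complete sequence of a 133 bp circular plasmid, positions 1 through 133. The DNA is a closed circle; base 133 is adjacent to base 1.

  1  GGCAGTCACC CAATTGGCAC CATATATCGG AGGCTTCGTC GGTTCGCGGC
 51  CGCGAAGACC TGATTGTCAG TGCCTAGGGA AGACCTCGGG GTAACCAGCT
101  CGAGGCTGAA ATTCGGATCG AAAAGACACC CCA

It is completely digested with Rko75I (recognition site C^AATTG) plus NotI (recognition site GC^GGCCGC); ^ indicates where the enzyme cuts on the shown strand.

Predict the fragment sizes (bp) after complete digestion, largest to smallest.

97, 36 bp

The Rko75I site (CAATTG) starts at position 11.
Rko75I cuts after the first base of each site, so after position 11.
The NotI site (GCGGCCGC) starts at position 46.
NotI cuts after base 2 of each site, so after position 47.
Combined cut positions: 11, 47.
Circular molecule, 2 cuts → 2 fragments:
  12–47 → 36 bp
  48–133 then 1–11 → 86 + 11 = 97 bp
Sorted largest to smallest: 97, 36 bp.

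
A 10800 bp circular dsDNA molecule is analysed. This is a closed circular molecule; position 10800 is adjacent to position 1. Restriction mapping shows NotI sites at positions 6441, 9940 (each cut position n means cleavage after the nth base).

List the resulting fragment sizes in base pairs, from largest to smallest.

Circular molecule, 2 cuts → 2 fragments:
  9940 − 6441 = 3499 bp
  wrap: 10800 − 9940 + 6441 = 7301 bp
Sorted largest to smallest: 7301, 3499 bp.

7301, 3499 bp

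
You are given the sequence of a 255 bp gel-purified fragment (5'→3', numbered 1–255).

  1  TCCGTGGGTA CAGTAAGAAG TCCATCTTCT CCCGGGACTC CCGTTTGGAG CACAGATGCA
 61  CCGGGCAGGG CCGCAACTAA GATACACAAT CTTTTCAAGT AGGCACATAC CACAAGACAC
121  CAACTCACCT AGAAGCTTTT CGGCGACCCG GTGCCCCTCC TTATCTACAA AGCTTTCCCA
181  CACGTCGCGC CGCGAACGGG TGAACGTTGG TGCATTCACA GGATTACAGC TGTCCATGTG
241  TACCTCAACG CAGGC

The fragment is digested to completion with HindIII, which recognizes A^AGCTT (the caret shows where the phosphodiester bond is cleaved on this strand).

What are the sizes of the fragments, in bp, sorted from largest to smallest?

133, 85, 37 bp

HindIII sites (AAGCTT) start at positions 133, 170.
HindIII cuts after the first base of each site, so after positions 133, 170.
Linear molecule, 2 cuts → 3 fragments:
  1–133 → 133 bp
  134–170 → 37 bp
  171–255 → 85 bp
Sorted largest to smallest: 133, 85, 37 bp.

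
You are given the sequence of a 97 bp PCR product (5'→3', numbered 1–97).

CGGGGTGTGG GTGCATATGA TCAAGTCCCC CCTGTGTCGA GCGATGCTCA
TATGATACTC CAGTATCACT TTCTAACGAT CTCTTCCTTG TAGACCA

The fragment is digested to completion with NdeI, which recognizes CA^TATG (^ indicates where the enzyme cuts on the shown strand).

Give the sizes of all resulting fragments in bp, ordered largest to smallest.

NdeI sites (CATATG) start at positions 14, 49.
NdeI cuts after base 2 of each site, so after positions 15, 50.
Linear molecule, 2 cuts → 3 fragments:
  1–15 → 15 bp
  16–50 → 35 bp
  51–97 → 47 bp
Sorted largest to smallest: 47, 35, 15 bp.

47, 35, 15 bp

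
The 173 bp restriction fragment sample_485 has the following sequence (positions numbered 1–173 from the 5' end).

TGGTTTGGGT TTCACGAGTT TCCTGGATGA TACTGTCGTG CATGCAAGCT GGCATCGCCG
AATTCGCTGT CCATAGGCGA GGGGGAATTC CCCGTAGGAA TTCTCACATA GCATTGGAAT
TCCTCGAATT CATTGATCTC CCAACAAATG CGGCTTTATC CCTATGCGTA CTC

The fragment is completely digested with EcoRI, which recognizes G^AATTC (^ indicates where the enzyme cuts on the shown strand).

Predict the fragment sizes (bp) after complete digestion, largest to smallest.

EcoRI sites (GAATTC) start at positions 60, 85, 98, 117, 126.
EcoRI cuts after the first base of each site, so after positions 60, 85, 98, 117, 126.
Linear molecule, 5 cuts → 6 fragments:
  1–60 → 60 bp
  61–85 → 25 bp
  86–98 → 13 bp
  99–117 → 19 bp
  118–126 → 9 bp
  127–173 → 47 bp
Sorted largest to smallest: 60, 47, 25, 19, 13, 9 bp.

60, 47, 25, 19, 13, 9 bp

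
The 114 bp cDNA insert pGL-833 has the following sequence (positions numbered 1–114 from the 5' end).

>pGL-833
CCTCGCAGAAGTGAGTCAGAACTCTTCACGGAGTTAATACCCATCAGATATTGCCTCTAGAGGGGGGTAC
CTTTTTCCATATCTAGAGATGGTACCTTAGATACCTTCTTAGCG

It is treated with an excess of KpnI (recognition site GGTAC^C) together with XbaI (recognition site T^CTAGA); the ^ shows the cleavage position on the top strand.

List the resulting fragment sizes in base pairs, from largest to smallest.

KpnI sites (GGTACC) start at positions 66, 91.
KpnI cuts after base 5 of each site (before the last base), so after positions 70, 95.
XbaI sites (TCTAGA) start at positions 56, 82.
XbaI cuts after the first base of each site, so after positions 56, 82.
Combined cut positions: 56, 70, 82, 95.
Linear molecule, 4 cuts → 5 fragments:
  1–56 → 56 bp
  57–70 → 14 bp
  71–82 → 12 bp
  83–95 → 13 bp
  96–114 → 19 bp
Sorted largest to smallest: 56, 19, 14, 13, 12 bp.

56, 19, 14, 13, 12 bp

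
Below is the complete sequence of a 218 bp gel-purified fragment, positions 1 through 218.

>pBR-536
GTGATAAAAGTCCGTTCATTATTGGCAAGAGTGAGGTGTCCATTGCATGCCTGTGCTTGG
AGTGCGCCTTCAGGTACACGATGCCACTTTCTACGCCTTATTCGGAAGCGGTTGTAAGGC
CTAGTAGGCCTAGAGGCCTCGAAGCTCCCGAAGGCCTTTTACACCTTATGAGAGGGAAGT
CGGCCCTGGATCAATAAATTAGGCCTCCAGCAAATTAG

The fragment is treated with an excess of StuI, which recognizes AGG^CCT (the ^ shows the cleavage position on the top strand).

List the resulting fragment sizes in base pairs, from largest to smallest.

119, 49, 18, 15, 9, 8 bp

StuI sites (AGGCCT) start at positions 117, 126, 134, 152, 201.
StuI cuts after base 3 of each site, so after positions 119, 128, 136, 154, 203.
Linear molecule, 5 cuts → 6 fragments:
  1–119 → 119 bp
  120–128 → 9 bp
  129–136 → 8 bp
  137–154 → 18 bp
  155–203 → 49 bp
  204–218 → 15 bp
Sorted largest to smallest: 119, 49, 18, 15, 9, 8 bp.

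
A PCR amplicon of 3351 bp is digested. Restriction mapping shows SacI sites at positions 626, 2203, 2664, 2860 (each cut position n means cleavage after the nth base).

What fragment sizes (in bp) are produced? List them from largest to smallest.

1577, 626, 491, 461, 196 bp

Linear molecule, 4 cuts → 5 fragments:
  626 − 0 = 626 bp
  2203 − 626 = 1577 bp
  2664 − 2203 = 461 bp
  2860 − 2664 = 196 bp
  3351 − 2860 = 491 bp
Sorted largest to smallest: 1577, 626, 491, 461, 196 bp.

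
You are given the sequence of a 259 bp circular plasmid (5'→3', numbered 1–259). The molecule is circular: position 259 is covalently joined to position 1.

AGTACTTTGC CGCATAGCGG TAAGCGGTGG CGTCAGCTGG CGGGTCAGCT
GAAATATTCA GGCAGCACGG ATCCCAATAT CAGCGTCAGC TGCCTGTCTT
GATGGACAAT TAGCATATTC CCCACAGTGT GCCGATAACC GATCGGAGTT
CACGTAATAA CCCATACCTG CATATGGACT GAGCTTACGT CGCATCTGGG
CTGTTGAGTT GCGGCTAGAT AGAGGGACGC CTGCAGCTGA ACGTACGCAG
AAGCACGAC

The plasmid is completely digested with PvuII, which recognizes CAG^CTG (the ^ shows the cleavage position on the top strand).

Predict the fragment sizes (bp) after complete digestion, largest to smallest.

147, 59, 41, 12 bp

PvuII sites (CAGCTG) start at positions 34, 46, 87, 234.
PvuII cuts after base 3 of each site, so after positions 36, 48, 89, 236.
Circular molecule, 4 cuts → 4 fragments:
  37–48 → 12 bp
  49–89 → 41 bp
  90–236 → 147 bp
  237–259 then 1–36 → 23 + 36 = 59 bp
Sorted largest to smallest: 147, 59, 41, 12 bp.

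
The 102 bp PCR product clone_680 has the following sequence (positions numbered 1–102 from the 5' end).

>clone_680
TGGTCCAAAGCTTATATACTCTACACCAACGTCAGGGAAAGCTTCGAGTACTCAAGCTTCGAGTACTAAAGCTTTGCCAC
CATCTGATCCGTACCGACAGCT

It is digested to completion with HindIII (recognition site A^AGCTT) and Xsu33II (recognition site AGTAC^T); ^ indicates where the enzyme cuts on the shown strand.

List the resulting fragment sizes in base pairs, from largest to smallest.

33, 31, 12, 12, 8, 3, 3 bp

HindIII sites (AAGCTT) start at positions 8, 39, 54, 69.
HindIII cuts after the first base of each site, so after positions 8, 39, 54, 69.
Xsu33II sites (AGTACT) start at positions 47, 62.
Xsu33II cuts after base 5 of each site (before the last base), so after positions 51, 66.
Combined cut positions: 8, 39, 51, 54, 66, 69.
Linear molecule, 6 cuts → 7 fragments:
  1–8 → 8 bp
  9–39 → 31 bp
  40–51 → 12 bp
  52–54 → 3 bp
  55–66 → 12 bp
  67–69 → 3 bp
  70–102 → 33 bp
Sorted largest to smallest: 33, 31, 12, 12, 8, 3, 3 bp.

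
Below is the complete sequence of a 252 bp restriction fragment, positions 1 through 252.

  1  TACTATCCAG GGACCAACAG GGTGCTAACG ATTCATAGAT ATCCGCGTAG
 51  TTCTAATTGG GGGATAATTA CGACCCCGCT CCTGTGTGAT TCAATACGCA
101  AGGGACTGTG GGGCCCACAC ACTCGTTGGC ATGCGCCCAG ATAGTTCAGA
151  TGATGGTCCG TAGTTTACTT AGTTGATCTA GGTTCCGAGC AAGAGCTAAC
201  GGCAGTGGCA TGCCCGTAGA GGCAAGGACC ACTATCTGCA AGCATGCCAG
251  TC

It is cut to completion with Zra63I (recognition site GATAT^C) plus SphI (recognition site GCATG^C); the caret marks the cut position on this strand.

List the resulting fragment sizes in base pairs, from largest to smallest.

The Zra63I site (GATATC) starts at position 38.
Zra63I cuts after base 5 of each site (before the last base), so after position 42.
SphI sites (GCATGC) start at positions 129, 208, 242.
SphI cuts after base 5 of each site (before the last base), so after positions 133, 212, 246.
Combined cut positions: 42, 133, 212, 246.
Linear molecule, 4 cuts → 5 fragments:
  1–42 → 42 bp
  43–133 → 91 bp
  134–212 → 79 bp
  213–246 → 34 bp
  247–252 → 6 bp
Sorted largest to smallest: 91, 79, 42, 34, 6 bp.

91, 79, 42, 34, 6 bp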